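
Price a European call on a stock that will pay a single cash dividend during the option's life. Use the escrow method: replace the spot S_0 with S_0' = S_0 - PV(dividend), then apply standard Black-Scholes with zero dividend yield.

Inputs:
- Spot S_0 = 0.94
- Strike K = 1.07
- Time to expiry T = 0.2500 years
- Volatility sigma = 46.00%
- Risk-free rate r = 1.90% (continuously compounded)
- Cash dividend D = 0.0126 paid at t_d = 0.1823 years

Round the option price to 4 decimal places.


Answer: Price = 0.0384

Derivation:
PV(D) = D * exp(-r * t_d) = 0.0126 * 0.99654229 = 0.01255643
S_0' = S_0 - PV(D) = 0.9400 - 0.01255643 = 0.92744357
d1 = (ln(S_0'/K) + (r + sigma^2/2)*T) / (sigma*sqrt(T)) = -0.48600860
d2 = d1 - sigma*sqrt(T) = -0.71600860
exp(-rT) = 0.99526126
N(d1) = 0.31348053; N(d2) = 0.23699302
C = S_0' * N(d1) - K * exp(-rT) * N(d2) = 0.92744357 * 0.31348053 - 1.0700 * 0.99526126 * 0.23699302 = 0.0384


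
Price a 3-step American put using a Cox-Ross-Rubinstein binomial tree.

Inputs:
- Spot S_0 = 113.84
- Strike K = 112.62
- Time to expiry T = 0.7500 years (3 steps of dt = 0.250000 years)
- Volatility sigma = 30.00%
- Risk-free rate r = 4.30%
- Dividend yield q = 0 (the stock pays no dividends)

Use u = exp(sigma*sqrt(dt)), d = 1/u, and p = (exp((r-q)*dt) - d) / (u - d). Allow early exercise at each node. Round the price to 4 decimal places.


dt = T/N = 0.250000
u = exp(sigma*sqrt(dt)) = 1.161834; d = 1/u = 0.860708
p = (exp((r-q)*dt) - d) / (u - d) = 0.498462
Discount per step: exp(-r*dt) = 0.989308
Stock lattice S(k, i) with i counting down-moves:
  k=0: S(0,0) = 113.8400
  k=1: S(1,0) = 132.2632; S(1,1) = 97.9830
  k=2: S(2,0) = 153.6679; S(2,1) = 113.8400; S(2,2) = 84.3347
  k=3: S(3,0) = 178.5367; S(3,1) = 132.2632; S(3,2) = 97.9830; S(3,3) = 72.5876
Terminal payoffs V(N, i) = max(K - S_T, 0):
  V(3,0) = 0.000000; V(3,1) = 0.000000; V(3,2) = 14.637004; V(3,3) = 40.032411
Backward induction: V(k, i) = exp(-r*dt) * [p * V(k+1, i) + (1-p) * V(k+1, i+1)]; then take max(V_cont, immediate exercise) for American.
  V(2,0) = exp(-r*dt) * [p*0.000000 + (1-p)*0.000000] = 0.000000; exercise = 0.000000; V(2,0) = max -> 0.000000
  V(2,1) = exp(-r*dt) * [p*0.000000 + (1-p)*14.637004] = 7.262520; exercise = 0.000000; V(2,1) = max -> 7.262520
  V(2,2) = exp(-r*dt) * [p*14.637004 + (1-p)*40.032411] = 27.081073; exercise = 28.285254; V(2,2) = max -> 28.285254
  V(1,0) = exp(-r*dt) * [p*0.000000 + (1-p)*7.262520] = 3.603483; exercise = 0.000000; V(1,0) = max -> 3.603483
  V(1,1) = exp(-r*dt) * [p*7.262520 + (1-p)*28.285254] = 17.615827; exercise = 14.637004; V(1,1) = max -> 17.615827
  V(0,0) = exp(-r*dt) * [p*3.603483 + (1-p)*17.615827] = 10.517532; exercise = 0.000000; V(0,0) = max -> 10.517532

Answer: Price = V(0,0) = 10.5175


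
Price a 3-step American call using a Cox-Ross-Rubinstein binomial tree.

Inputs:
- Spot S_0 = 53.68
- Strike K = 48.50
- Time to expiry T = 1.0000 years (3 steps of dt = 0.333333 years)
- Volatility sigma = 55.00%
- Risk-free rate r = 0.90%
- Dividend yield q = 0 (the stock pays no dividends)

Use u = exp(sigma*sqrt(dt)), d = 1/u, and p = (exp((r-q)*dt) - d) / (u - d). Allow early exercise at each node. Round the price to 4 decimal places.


Answer: Price = V(0,0) = 14.7590

Derivation:
dt = T/N = 0.333333
u = exp(sigma*sqrt(dt)) = 1.373748; d = 1/u = 0.727936
p = (exp((r-q)*dt) - d) / (u - d) = 0.425927
Discount per step: exp(-r*dt) = 0.997004
Stock lattice S(k, i) with i counting down-moves:
  k=0: S(0,0) = 53.6800
  k=1: S(1,0) = 73.7428; S(1,1) = 39.0756
  k=2: S(2,0) = 101.3040; S(2,1) = 53.6800; S(2,2) = 28.4445
  k=3: S(3,0) = 139.1661; S(3,1) = 73.7428; S(3,2) = 39.0756; S(3,3) = 20.7058
Terminal payoffs V(N, i) = max(S_T - K, 0):
  V(3,0) = 90.666135; V(3,1) = 25.242784; V(3,2) = 0.000000; V(3,3) = 0.000000
Backward induction: V(k, i) = exp(-r*dt) * [p * V(k+1, i) + (1-p) * V(k+1, i+1)]; then take max(V_cont, immediate exercise) for American.
  V(2,0) = exp(-r*dt) * [p*90.666135 + (1-p)*25.242784] = 52.949271; exercise = 52.803989; V(2,0) = max -> 52.949271
  V(2,1) = exp(-r*dt) * [p*25.242784 + (1-p)*0.000000] = 10.719377; exercise = 5.180000; V(2,1) = max -> 10.719377
  V(2,2) = exp(-r*dt) * [p*0.000000 + (1-p)*0.000000] = 0.000000; exercise = 0.000000; V(2,2) = max -> 0.000000
  V(1,0) = exp(-r*dt) * [p*52.949271 + (1-p)*10.719377] = 28.620241; exercise = 25.242784; V(1,0) = max -> 28.620241
  V(1,1) = exp(-r*dt) * [p*10.719377 + (1-p)*0.000000] = 4.551996; exercise = 0.000000; V(1,1) = max -> 4.551996
  V(0,0) = exp(-r*dt) * [p*28.620241 + (1-p)*4.551996] = 14.758969; exercise = 5.180000; V(0,0) = max -> 14.758969


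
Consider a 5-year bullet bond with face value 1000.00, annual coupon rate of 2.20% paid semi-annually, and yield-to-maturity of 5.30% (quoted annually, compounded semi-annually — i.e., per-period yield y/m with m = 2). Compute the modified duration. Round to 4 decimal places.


Answer: Modified duration = 4.6174

Derivation:
Coupon per period c = face * coupon_rate / m = 11.000000
Periods per year m = 2; per-period yield y/m = 0.026500
Number of cashflows N = 10
Cashflows (t years, CF_t, discount factor 1/(1+y/m)^(m*t), PV):
  t = 0.5000: CF_t = 11.000000, DF = 0.974184, PV = 10.716025
  t = 1.0000: CF_t = 11.000000, DF = 0.949035, PV = 10.439382
  t = 1.5000: CF_t = 11.000000, DF = 0.924535, PV = 10.169880
  t = 2.0000: CF_t = 11.000000, DF = 0.900667, PV = 9.907336
  t = 2.5000: CF_t = 11.000000, DF = 0.877415, PV = 9.651569
  t = 3.0000: CF_t = 11.000000, DF = 0.854764, PV = 9.402405
  t = 3.5000: CF_t = 11.000000, DF = 0.832698, PV = 9.159674
  t = 4.0000: CF_t = 11.000000, DF = 0.811201, PV = 8.923209
  t = 4.5000: CF_t = 11.000000, DF = 0.790259, PV = 8.692848
  t = 5.0000: CF_t = 1011.000000, DF = 0.769858, PV = 778.326144
Price P = sum_t PV_t = 865.388471
First compute Macaulay numerator sum_t t * PV_t:
  t * PV_t at t = 0.5000: 5.358013
  t * PV_t at t = 1.0000: 10.439382
  t * PV_t at t = 1.5000: 15.254820
  t * PV_t at t = 2.0000: 19.814671
  t * PV_t at t = 2.5000: 24.128922
  t * PV_t at t = 3.0000: 28.207216
  t * PV_t at t = 3.5000: 32.058858
  t * PV_t at t = 4.0000: 35.692835
  t * PV_t at t = 4.5000: 39.117817
  t * PV_t at t = 5.0000: 3891.630719
Macaulay duration D = 4101.703253 / 865.388471 = 4.739725
Modified duration = D / (1 + y/m) = 4.739725 / (1 + 0.026500) = 4.617365


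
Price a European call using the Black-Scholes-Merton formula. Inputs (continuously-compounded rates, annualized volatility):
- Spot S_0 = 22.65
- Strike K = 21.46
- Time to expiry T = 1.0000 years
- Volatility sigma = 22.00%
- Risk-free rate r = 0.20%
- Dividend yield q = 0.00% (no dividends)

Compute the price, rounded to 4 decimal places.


d1 = (ln(S/K) + (r - q + 0.5*sigma^2) * T) / (sigma * sqrt(T)) = 0.36440507
d2 = d1 - sigma * sqrt(T) = 0.14440507
exp(-rT) = 0.99800200; exp(-qT) = 1.00000000
C = S_0 * exp(-qT) * N(d1) - K * exp(-rT) * N(d2)
N(d1) = 0.64222222; N(d2) = 0.55740969
C = 22.6500 * 1.00000000 * 0.64222222 - 21.4600 * 0.99800200 * 0.55740969 = 2.6082

Answer: Price = 2.6082


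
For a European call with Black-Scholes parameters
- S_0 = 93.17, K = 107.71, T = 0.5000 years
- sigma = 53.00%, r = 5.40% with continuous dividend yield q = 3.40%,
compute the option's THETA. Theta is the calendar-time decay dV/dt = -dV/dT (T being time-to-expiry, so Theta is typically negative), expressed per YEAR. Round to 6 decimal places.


d1 = -0.1728853370; d2 = -0.5476519310
phi(d1) = 0.3930245491; exp(-qT) = 0.9831436846; exp(-rT) = 0.9733612415
Theta = -S*exp(-qT)*phi(d1)*sigma/(2*sqrt(T)) - r*K*exp(-rT)*N(d2) + q*S*exp(-qT)*N(d1)
N(d1) = 0.4313707787; N(d2) = 0.2919654621; sqrt(T) = 0.7071067812
Term 1 = -93.1700 * 0.9831436846 * 0.3930245491 * 0.5300 / (2 * 0.7071067812) = -13.4919163274
Term 2 = -0.0540 * 107.7100 * 0.9733612415 * 0.2919654621 = -1.6529332448
Term 3 = 0.0340 * 93.1700 * 0.9831436846 * 0.4313707787 = 1.3434537773
Theta = -13.4919163274 + (-1.6529332448) + (1.3434537773) = -13.801396

Answer: Theta = -13.801396


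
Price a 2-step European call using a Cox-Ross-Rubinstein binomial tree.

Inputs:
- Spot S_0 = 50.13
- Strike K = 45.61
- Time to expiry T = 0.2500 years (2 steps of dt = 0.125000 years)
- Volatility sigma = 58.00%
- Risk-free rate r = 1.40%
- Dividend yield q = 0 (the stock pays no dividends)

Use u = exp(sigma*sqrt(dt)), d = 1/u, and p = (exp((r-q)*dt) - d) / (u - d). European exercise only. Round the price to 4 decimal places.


dt = T/N = 0.125000
u = exp(sigma*sqrt(dt)) = 1.227600; d = 1/u = 0.814598
p = (exp((r-q)*dt) - d) / (u - d) = 0.453155
Discount per step: exp(-r*dt) = 0.998252
Stock lattice S(k, i) with i counting down-moves:
  k=0: S(0,0) = 50.1300
  k=1: S(1,0) = 61.5396; S(1,1) = 40.8358
  k=2: S(2,0) = 75.5460; S(2,1) = 50.1300; S(2,2) = 33.2647
Terminal payoffs V(N, i) = max(S_T - K, 0):
  V(2,0) = 29.935987; V(2,1) = 4.520000; V(2,2) = 0.000000
Backward induction: V(k, i) = exp(-r*dt) * [p * V(k+1, i) + (1-p) * V(k+1, i+1)].
  V(1,0) = exp(-r*dt) * [p*29.935987 + (1-p)*4.520000] = 16.009331
  V(1,1) = exp(-r*dt) * [p*4.520000 + (1-p)*0.000000] = 2.044678
  V(0,0) = exp(-r*dt) * [p*16.009331 + (1-p)*2.044678] = 8.358185

Answer: Price = V(0,0) = 8.3582


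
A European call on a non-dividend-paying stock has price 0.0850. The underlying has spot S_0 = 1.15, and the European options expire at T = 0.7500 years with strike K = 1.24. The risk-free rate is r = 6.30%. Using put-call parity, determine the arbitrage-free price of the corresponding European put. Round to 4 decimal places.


Put-call parity: C - P = S_0 * exp(-qT) - K * exp(-rT).
S_0 * exp(-qT) = 1.1500 * 1.00000000 = 1.15000000
K * exp(-rT) = 1.2400 * 0.95384891 = 1.18277264
P = C - S*exp(-qT) + K*exp(-rT)
P = 0.0850 - 1.15000000 + 1.18277264 = 0.1178

Answer: Put price = 0.1178


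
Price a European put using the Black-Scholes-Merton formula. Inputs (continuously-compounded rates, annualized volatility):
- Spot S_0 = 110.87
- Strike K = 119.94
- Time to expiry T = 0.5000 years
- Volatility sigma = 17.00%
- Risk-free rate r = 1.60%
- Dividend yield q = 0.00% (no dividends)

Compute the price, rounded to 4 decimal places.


d1 = (ln(S/K) + (r - q + 0.5*sigma^2) * T) / (sigma * sqrt(T)) = -0.52748730
d2 = d1 - sigma * sqrt(T) = -0.64769545
exp(-rT) = 0.99203191; exp(-qT) = 1.00000000
P = K * exp(-rT) * N(-d2) - S_0 * exp(-qT) * N(-d1)
N(-d1) = 0.70107238; N(-d2) = 0.74140903
P = 119.9400 * 0.99203191 * 0.74140903 - 110.8700 * 1.00000000 * 0.70107238 = 10.4881

Answer: Price = 10.4881


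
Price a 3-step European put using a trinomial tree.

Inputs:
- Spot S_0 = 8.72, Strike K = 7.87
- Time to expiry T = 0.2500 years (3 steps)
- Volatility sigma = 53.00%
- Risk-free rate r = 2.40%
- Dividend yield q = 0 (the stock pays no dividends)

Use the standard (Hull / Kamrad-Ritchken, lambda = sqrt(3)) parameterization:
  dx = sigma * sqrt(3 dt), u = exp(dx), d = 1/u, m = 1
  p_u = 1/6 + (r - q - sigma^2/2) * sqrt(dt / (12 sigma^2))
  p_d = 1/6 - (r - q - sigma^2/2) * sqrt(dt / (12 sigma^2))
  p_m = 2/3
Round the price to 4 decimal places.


Answer: Price = V(0,0) = 0.5181

Derivation:
dt = T/N = 0.083333; dx = sigma*sqrt(3*dt) = 0.265000
u = exp(dx) = 1.303431; d = 1/u = 0.767206
p_u = 0.148357, p_m = 0.666667, p_d = 0.184976
Discount per step: exp(-r*dt) = 0.998002
Stock lattice S(k, j) with j the centered position index:
  k=0: S(0,+0) = 8.7200
  k=1: S(1,-1) = 6.6900; S(1,+0) = 8.7200; S(1,+1) = 11.3659
  k=2: S(2,-2) = 5.1326; S(2,-1) = 6.6900; S(2,+0) = 8.7200; S(2,+1) = 11.3659; S(2,+2) = 14.8147
  k=3: S(3,-3) = 3.9378; S(3,-2) = 5.1326; S(3,-1) = 6.6900; S(3,+0) = 8.7200; S(3,+1) = 11.3659; S(3,+2) = 14.8147; S(3,+3) = 19.3099
Terminal payoffs V(N, j) = max(K - S_T, 0):
  V(3,-3) = 3.932212; V(3,-2) = 2.737365; V(3,-1) = 1.179964; V(3,+0) = 0.000000; V(3,+1) = 0.000000; V(3,+2) = 0.000000; V(3,+3) = 0.000000
Backward induction: V(k, j) = exp(-r*dt) * [p_u * V(k+1, j+1) + p_m * V(k+1, j) + p_d * V(k+1, j-1)]
  V(2,-2) = exp(-r*dt) * [p_u*1.179964 + p_m*2.737365 + p_d*3.932212] = 2.721883
  V(2,-1) = exp(-r*dt) * [p_u*0.000000 + p_m*1.179964 + p_d*2.737365] = 1.290407
  V(2,+0) = exp(-r*dt) * [p_u*0.000000 + p_m*0.000000 + p_d*1.179964] = 0.217829
  V(2,+1) = exp(-r*dt) * [p_u*0.000000 + p_m*0.000000 + p_d*0.000000] = 0.000000
  V(2,+2) = exp(-r*dt) * [p_u*0.000000 + p_m*0.000000 + p_d*0.000000] = 0.000000
  V(1,-1) = exp(-r*dt) * [p_u*0.217829 + p_m*1.290407 + p_d*2.721883] = 1.393283
  V(1,+0) = exp(-r*dt) * [p_u*0.000000 + p_m*0.217829 + p_d*1.290407] = 0.383147
  V(1,+1) = exp(-r*dt) * [p_u*0.000000 + p_m*0.000000 + p_d*0.217829] = 0.040213
  V(0,+0) = exp(-r*dt) * [p_u*0.040213 + p_m*0.383147 + p_d*1.393283] = 0.518085


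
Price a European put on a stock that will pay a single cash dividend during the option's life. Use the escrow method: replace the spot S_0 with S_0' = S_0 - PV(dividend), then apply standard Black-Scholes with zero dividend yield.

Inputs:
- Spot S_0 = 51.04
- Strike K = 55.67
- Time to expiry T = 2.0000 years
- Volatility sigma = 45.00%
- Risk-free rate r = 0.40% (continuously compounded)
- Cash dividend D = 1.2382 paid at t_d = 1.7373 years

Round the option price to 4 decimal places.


Answer: Price = 15.9862

Derivation:
PV(D) = D * exp(-r * t_d) = 1.2382 * 0.99307489 = 1.22962533
S_0' = S_0 - PV(D) = 51.0400 - 1.22962533 = 49.81037467
d1 = (ln(S_0'/K) + (r + sigma^2/2)*T) / (sigma*sqrt(T)) = 0.15600643
d2 = d1 - sigma*sqrt(T) = -0.48038967
exp(-rT) = 0.99203191
N(-d1) = 0.43801397; N(-d2) = 0.68452483
P = K * exp(-rT) * N(-d2) - S_0' * N(-d1) = 55.6700 * 0.99203191 * 0.68452483 - 49.81037467 * 0.43801397 = 15.9862


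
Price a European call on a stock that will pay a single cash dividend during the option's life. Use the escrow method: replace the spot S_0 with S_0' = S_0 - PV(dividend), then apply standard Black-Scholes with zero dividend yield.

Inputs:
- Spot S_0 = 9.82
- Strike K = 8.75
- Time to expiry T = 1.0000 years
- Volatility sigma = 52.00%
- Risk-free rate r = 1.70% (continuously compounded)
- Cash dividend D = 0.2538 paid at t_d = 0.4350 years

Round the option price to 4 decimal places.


Answer: Price = 2.3845

Derivation:
PV(D) = D * exp(-r * t_d) = 0.2538 * 0.99263228 = 0.25193007
S_0' = S_0 - PV(D) = 9.8200 - 0.25193007 = 9.56806993
d1 = (ln(S_0'/K) + (r + sigma^2/2)*T) / (sigma*sqrt(T)) = 0.46457270
d2 = d1 - sigma*sqrt(T) = -0.05542730
exp(-rT) = 0.98314368
N(d1) = 0.67888126; N(d2) = 0.47789902
C = S_0' * N(d1) - K * exp(-rT) * N(d2) = 9.56806993 * 0.67888126 - 8.7500 * 0.98314368 * 0.47789902 = 2.3845


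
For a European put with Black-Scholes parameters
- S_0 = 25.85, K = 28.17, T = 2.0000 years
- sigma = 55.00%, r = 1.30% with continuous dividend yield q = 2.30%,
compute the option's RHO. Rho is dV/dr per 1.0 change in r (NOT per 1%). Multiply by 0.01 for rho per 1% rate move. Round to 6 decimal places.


Answer: Rho = -38.439544

Derivation:
d1 = 0.2526981321; d2 = -0.5251193272
phi(d1) = 0.3864059778; exp(-qT) = 0.9550419622; exp(-rT) = 0.9743350896
N(-d2) = 0.7002498794
Rho = -K*T*exp(-rT)*N(-d2) = -28.1700 * 2.0000 * 0.9743350896 * 0.7002498794 = -38.439544


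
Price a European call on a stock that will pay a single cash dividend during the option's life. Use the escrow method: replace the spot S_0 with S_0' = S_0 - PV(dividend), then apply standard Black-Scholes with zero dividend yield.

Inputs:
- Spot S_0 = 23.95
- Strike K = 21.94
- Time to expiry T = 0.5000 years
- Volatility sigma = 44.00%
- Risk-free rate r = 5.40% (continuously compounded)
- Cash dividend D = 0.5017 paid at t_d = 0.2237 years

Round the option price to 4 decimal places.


PV(D) = D * exp(-r * t_d) = 0.5017 * 0.98799287 = 0.49567602
S_0' = S_0 - PV(D) = 23.9500 - 0.49567602 = 23.45432398
d1 = (ln(S_0'/K) + (r + sigma^2/2)*T) / (sigma*sqrt(T)) = 0.45686624
d2 = d1 - sigma*sqrt(T) = 0.14573925
exp(-rT) = 0.97336124
N(d1) = 0.67611640; N(d2) = 0.55793638
C = S_0' * N(d1) - K * exp(-rT) * N(d2) = 23.45432398 * 0.67611640 - 21.9400 * 0.97336124 * 0.55793638 = 3.9428

Answer: Price = 3.9428


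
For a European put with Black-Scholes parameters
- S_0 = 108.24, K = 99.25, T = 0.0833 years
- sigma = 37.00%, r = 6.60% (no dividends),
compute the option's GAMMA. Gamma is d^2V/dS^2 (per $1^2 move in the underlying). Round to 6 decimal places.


Answer: Gamma = 0.022671

Derivation:
d1 = 0.9168478651; d2 = 0.8100594294
phi(d1) = 0.2620438201; exp(-qT) = 1.0000000000; exp(-rT) = 0.9945172852
Gamma = exp(-qT) * phi(d1) / (S * sigma * sqrt(T)) = 1.0000000000 * 0.2620438201 / (108.2400 * 0.3700 * 0.2886173938) = 0.022671


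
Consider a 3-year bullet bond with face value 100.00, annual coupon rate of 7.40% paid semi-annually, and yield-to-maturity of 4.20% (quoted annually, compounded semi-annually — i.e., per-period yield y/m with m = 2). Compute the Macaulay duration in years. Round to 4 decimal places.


Coupon per period c = face * coupon_rate / m = 3.700000
Periods per year m = 2; per-period yield y/m = 0.021000
Number of cashflows N = 6
Cashflows (t years, CF_t, discount factor 1/(1+y/m)^(m*t), PV):
  t = 0.5000: CF_t = 3.700000, DF = 0.979432, PV = 3.623898
  t = 1.0000: CF_t = 3.700000, DF = 0.959287, PV = 3.549362
  t = 1.5000: CF_t = 3.700000, DF = 0.939556, PV = 3.476358
  t = 2.0000: CF_t = 3.700000, DF = 0.920231, PV = 3.404856
  t = 2.5000: CF_t = 3.700000, DF = 0.901304, PV = 3.334825
  t = 3.0000: CF_t = 103.700000, DF = 0.882766, PV = 91.542824
Price P = sum_t PV_t = 108.932122
Macaulay numerator sum_t t * PV_t:
  t * PV_t at t = 0.5000: 1.811949
  t * PV_t at t = 1.0000: 3.549362
  t * PV_t at t = 1.5000: 5.214537
  t * PV_t at t = 2.0000: 6.809712
  t * PV_t at t = 2.5000: 8.337062
  t * PV_t at t = 3.0000: 274.628471
Macaulay duration D = (sum_t t * PV_t) / P = 300.351092 / 108.932122 = 2.757232

Answer: Macaulay duration = 2.7572 years


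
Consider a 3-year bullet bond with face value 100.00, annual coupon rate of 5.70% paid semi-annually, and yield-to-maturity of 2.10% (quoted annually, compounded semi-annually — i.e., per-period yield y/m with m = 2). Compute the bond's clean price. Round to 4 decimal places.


Coupon per period c = face * coupon_rate / m = 2.850000
Periods per year m = 2; per-period yield y/m = 0.010500
Number of cashflows N = 6
Cashflows (t years, CF_t, discount factor 1/(1+y/m)^(m*t), PV):
  t = 0.5000: CF_t = 2.850000, DF = 0.989609, PV = 2.820386
  t = 1.0000: CF_t = 2.850000, DF = 0.979326, PV = 2.791080
  t = 1.5000: CF_t = 2.850000, DF = 0.969150, PV = 2.762078
  t = 2.0000: CF_t = 2.850000, DF = 0.959080, PV = 2.733377
  t = 2.5000: CF_t = 2.850000, DF = 0.949114, PV = 2.704975
  t = 3.0000: CF_t = 102.850000, DF = 0.939252, PV = 96.602060
Price P = sum_t PV_t = 110.413956

Answer: Price = 110.4140


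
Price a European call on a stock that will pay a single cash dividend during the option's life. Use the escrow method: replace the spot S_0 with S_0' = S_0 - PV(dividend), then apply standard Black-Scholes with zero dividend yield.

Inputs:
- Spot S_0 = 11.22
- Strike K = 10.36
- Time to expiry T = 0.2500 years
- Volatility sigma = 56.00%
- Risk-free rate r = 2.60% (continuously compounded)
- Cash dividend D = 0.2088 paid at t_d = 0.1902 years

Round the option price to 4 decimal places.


Answer: Price = 1.5798

Derivation:
PV(D) = D * exp(-r * t_d) = 0.2088 * 0.99506701 = 0.20776999
S_0' = S_0 - PV(D) = 11.2200 - 0.20776999 = 11.01223001
d1 = (ln(S_0'/K) + (r + sigma^2/2)*T) / (sigma*sqrt(T)) = 0.38126513
d2 = d1 - sigma*sqrt(T) = 0.10126513
exp(-rT) = 0.99352108
N(d1) = 0.64849674; N(d2) = 0.54033000
C = S_0' * N(d1) - K * exp(-rT) * N(d2) = 11.01223001 * 0.64849674 - 10.3600 * 0.99352108 * 0.54033000 = 1.5798


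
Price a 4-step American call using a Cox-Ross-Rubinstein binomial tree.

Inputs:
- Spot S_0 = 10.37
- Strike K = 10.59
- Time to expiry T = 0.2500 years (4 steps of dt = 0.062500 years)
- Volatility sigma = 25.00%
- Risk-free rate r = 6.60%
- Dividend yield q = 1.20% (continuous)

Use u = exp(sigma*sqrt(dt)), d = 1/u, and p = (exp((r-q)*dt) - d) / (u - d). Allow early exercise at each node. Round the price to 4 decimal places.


dt = T/N = 0.062500
u = exp(sigma*sqrt(dt)) = 1.064494; d = 1/u = 0.939413
p = (exp((r-q)*dt) - d) / (u - d) = 0.511408
Discount per step: exp(-r*dt) = 0.995883
Stock lattice S(k, i) with i counting down-moves:
  k=0: S(0,0) = 10.3700
  k=1: S(1,0) = 11.0388; S(1,1) = 9.7417
  k=2: S(2,0) = 11.7507; S(2,1) = 10.3700; S(2,2) = 9.1515
  k=3: S(3,0) = 12.5086; S(3,1) = 11.0388; S(3,2) = 9.7417; S(3,3) = 8.5970
  k=4: S(4,0) = 13.3153; S(4,1) = 11.7507; S(4,2) = 10.3700; S(4,3) = 9.1515; S(4,4) = 8.0762
Terminal payoffs V(N, i) = max(S_T - K, 0):
  V(4,0) = 2.725344; V(4,1) = 1.160749; V(4,2) = 0.000000; V(4,3) = 0.000000; V(4,4) = 0.000000
Backward induction: V(k, i) = exp(-r*dt) * [p * V(k+1, i) + (1-p) * V(k+1, i+1)]; then take max(V_cont, immediate exercise) for American.
  V(3,0) = exp(-r*dt) * [p*2.725344 + (1-p)*1.160749] = 1.952824; exercise = 1.918608; V(3,0) = max -> 1.952824
  V(3,1) = exp(-r*dt) * [p*1.160749 + (1-p)*0.000000] = 0.591173; exercise = 0.448808; V(3,1) = max -> 0.591173
  V(3,2) = exp(-r*dt) * [p*0.000000 + (1-p)*0.000000] = 0.000000; exercise = 0.000000; V(3,2) = max -> 0.000000
  V(3,3) = exp(-r*dt) * [p*0.000000 + (1-p)*0.000000] = 0.000000; exercise = 0.000000; V(3,3) = max -> 0.000000
  V(2,0) = exp(-r*dt) * [p*1.952824 + (1-p)*0.591173] = 1.282232; exercise = 1.160749; V(2,0) = max -> 1.282232
  V(2,1) = exp(-r*dt) * [p*0.591173 + (1-p)*0.000000] = 0.301086; exercise = 0.000000; V(2,1) = max -> 0.301086
  V(2,2) = exp(-r*dt) * [p*0.000000 + (1-p)*0.000000] = 0.000000; exercise = 0.000000; V(2,2) = max -> 0.000000
  V(1,0) = exp(-r*dt) * [p*1.282232 + (1-p)*0.301086] = 0.799547; exercise = 0.448808; V(1,0) = max -> 0.799547
  V(1,1) = exp(-r*dt) * [p*0.301086 + (1-p)*0.000000] = 0.153344; exercise = 0.000000; V(1,1) = max -> 0.153344
  V(0,0) = exp(-r*dt) * [p*0.799547 + (1-p)*0.153344] = 0.481826; exercise = 0.000000; V(0,0) = max -> 0.481826

Answer: Price = V(0,0) = 0.4818


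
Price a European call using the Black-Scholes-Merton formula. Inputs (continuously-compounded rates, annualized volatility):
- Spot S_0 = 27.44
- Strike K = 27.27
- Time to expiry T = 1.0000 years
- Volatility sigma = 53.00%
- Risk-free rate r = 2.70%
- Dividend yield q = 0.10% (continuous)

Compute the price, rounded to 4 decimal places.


Answer: Price = 6.0828

Derivation:
d1 = (ln(S/K) + (r - q + 0.5*sigma^2) * T) / (sigma * sqrt(T)) = 0.32578228
d2 = d1 - sigma * sqrt(T) = -0.20421772
exp(-rT) = 0.97336124; exp(-qT) = 0.99900050
C = S_0 * exp(-qT) * N(d1) - K * exp(-rT) * N(d2)
N(d1) = 0.62770546; N(d2) = 0.41909168
C = 27.4400 * 0.99900050 * 0.62770546 - 27.2700 * 0.97336124 * 0.41909168 = 6.0828


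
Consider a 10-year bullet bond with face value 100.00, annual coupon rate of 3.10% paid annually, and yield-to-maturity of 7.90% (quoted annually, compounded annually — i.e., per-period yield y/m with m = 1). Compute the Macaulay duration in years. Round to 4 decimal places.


Answer: Macaulay duration = 8.4181 years

Derivation:
Coupon per period c = face * coupon_rate / m = 3.100000
Periods per year m = 1; per-period yield y/m = 0.079000
Number of cashflows N = 10
Cashflows (t years, CF_t, discount factor 1/(1+y/m)^(m*t), PV):
  t = 1.0000: CF_t = 3.100000, DF = 0.926784, PV = 2.873031
  t = 2.0000: CF_t = 3.100000, DF = 0.858929, PV = 2.662679
  t = 3.0000: CF_t = 3.100000, DF = 0.796041, PV = 2.467728
  t = 4.0000: CF_t = 3.100000, DF = 0.737758, PV = 2.287051
  t = 5.0000: CF_t = 3.100000, DF = 0.683743, PV = 2.119603
  t = 6.0000: CF_t = 3.100000, DF = 0.633682, PV = 1.964414
  t = 7.0000: CF_t = 3.100000, DF = 0.587286, PV = 1.820588
  t = 8.0000: CF_t = 3.100000, DF = 0.544288, PV = 1.687292
  t = 9.0000: CF_t = 3.100000, DF = 0.504437, PV = 1.563755
  t = 10.0000: CF_t = 103.100000, DF = 0.467504, PV = 48.199687
Price P = sum_t PV_t = 67.645827
Macaulay numerator sum_t t * PV_t:
  t * PV_t at t = 1.0000: 2.873031
  t * PV_t at t = 2.0000: 5.325358
  t * PV_t at t = 3.0000: 7.403185
  t * PV_t at t = 4.0000: 9.148205
  t * PV_t at t = 5.0000: 10.598014
  t * PV_t at t = 6.0000: 11.786484
  t * PV_t at t = 7.0000: 12.744113
  t * PV_t at t = 8.0000: 13.498333
  t * PV_t at t = 9.0000: 14.073794
  t * PV_t at t = 10.0000: 481.996870
Macaulay duration D = (sum_t t * PV_t) / P = 569.447387 / 67.645827 = 8.418071


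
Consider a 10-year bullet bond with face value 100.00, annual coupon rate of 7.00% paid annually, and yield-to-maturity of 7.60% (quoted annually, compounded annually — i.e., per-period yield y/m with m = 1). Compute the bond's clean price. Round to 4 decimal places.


Coupon per period c = face * coupon_rate / m = 7.000000
Periods per year m = 1; per-period yield y/m = 0.076000
Number of cashflows N = 10
Cashflows (t years, CF_t, discount factor 1/(1+y/m)^(m*t), PV):
  t = 1.0000: CF_t = 7.000000, DF = 0.929368, PV = 6.505576
  t = 2.0000: CF_t = 7.000000, DF = 0.863725, PV = 6.046075
  t = 3.0000: CF_t = 7.000000, DF = 0.802718, PV = 5.619028
  t = 4.0000: CF_t = 7.000000, DF = 0.746021, PV = 5.222145
  t = 5.0000: CF_t = 7.000000, DF = 0.693328, PV = 4.853295
  t = 6.0000: CF_t = 7.000000, DF = 0.644357, PV = 4.510497
  t = 7.0000: CF_t = 7.000000, DF = 0.598845, PV = 4.191912
  t = 8.0000: CF_t = 7.000000, DF = 0.556547, PV = 3.895829
  t = 9.0000: CF_t = 7.000000, DF = 0.517237, PV = 3.620659
  t = 10.0000: CF_t = 107.000000, DF = 0.480704, PV = 51.435275
Price P = sum_t PV_t = 95.900291

Answer: Price = 95.9003


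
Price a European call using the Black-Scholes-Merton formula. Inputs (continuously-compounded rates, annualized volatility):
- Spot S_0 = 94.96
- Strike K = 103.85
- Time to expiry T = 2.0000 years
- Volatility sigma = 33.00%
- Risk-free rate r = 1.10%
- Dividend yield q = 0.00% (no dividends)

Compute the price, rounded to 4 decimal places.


Answer: Price = 15.0031

Derivation:
d1 = (ln(S/K) + (r - q + 0.5*sigma^2) * T) / (sigma * sqrt(T)) = 0.08872733
d2 = d1 - sigma * sqrt(T) = -0.37796315
exp(-rT) = 0.97824024; exp(-qT) = 1.00000000
C = S_0 * exp(-qT) * N(d1) - K * exp(-rT) * N(d2)
N(d1) = 0.53535069; N(d2) = 0.35272899
C = 94.9600 * 1.00000000 * 0.53535069 - 103.8500 * 0.97824024 * 0.35272899 = 15.0031


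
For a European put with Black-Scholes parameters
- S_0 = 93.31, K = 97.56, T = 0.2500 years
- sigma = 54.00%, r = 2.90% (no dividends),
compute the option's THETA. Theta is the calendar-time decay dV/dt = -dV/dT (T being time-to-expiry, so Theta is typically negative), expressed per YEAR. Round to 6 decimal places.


Answer: Theta = -18.394892

Derivation:
d1 = -0.0031121856; d2 = -0.2731121856
phi(d1) = 0.3989403484; exp(-qT) = 1.0000000000; exp(-rT) = 0.9927762179
Theta = -S*exp(-qT)*phi(d1)*sigma/(2*sqrt(T)) + r*K*exp(-rT)*N(-d2) - q*S*exp(-qT)*N(-d1)
N(-d1) = 0.5012415804; N(-d2) = 0.6076165100; sqrt(T) = 0.5000000000
Term 1 = -93.3100 * 1.0000000000 * 0.3989403484 * 0.5400 / (2 * 0.5000000000) = -20.1015669110
Term 2 = 0.0290 * 97.5600 * 0.9927762179 * 0.6076165100 = 1.7066745820
Term 3 = 0 (no dividend yield, q = 0)
Theta = -20.1015669110 + (1.7066745820) + (0.0000000000) = -18.394892


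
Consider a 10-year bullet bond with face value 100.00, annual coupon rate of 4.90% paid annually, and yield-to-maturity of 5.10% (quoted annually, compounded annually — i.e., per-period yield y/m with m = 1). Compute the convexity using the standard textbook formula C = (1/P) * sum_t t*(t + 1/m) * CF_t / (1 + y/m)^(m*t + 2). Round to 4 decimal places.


Coupon per period c = face * coupon_rate / m = 4.900000
Periods per year m = 1; per-period yield y/m = 0.051000
Number of cashflows N = 10
Cashflows (t years, CF_t, discount factor 1/(1+y/m)^(m*t), PV):
  t = 1.0000: CF_t = 4.900000, DF = 0.951475, PV = 4.662226
  t = 2.0000: CF_t = 4.900000, DF = 0.905304, PV = 4.435991
  t = 3.0000: CF_t = 4.900000, DF = 0.861374, PV = 4.220734
  t = 4.0000: CF_t = 4.900000, DF = 0.819576, PV = 4.015922
  t = 5.0000: CF_t = 4.900000, DF = 0.779806, PV = 3.821048
  t = 6.0000: CF_t = 4.900000, DF = 0.741965, PV = 3.635631
  t = 7.0000: CF_t = 4.900000, DF = 0.705961, PV = 3.459211
  t = 8.0000: CF_t = 4.900000, DF = 0.671705, PV = 3.291352
  t = 9.0000: CF_t = 4.900000, DF = 0.639110, PV = 3.131639
  t = 10.0000: CF_t = 104.900000, DF = 0.608097, PV = 63.789372
Price P = sum_t PV_t = 98.463125
Convexity numerator sum_t t*(t + 1/m) * CF_t / (1+y/m)^(m*t + 2):
  t = 1.0000: term = 8.441467
  t = 2.0000: term = 24.095529
  t = 3.0000: term = 45.852577
  t = 4.0000: term = 72.712618
  t = 5.0000: term = 103.776333
  t = 6.0000: term = 138.236791
  t = 7.0000: term = 175.371761
  t = 8.0000: term = 214.536611
  t = 9.0000: term = 255.157720
  t = 10.0000: term = 6352.367001
Convexity = (1/P) * sum = 7390.548407 / 98.463125 = 75.059048

Answer: Convexity = 75.0590


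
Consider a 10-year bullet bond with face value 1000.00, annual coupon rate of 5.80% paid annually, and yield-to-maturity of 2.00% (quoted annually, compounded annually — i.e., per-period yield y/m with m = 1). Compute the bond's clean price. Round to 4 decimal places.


Answer: Price = 1341.3382

Derivation:
Coupon per period c = face * coupon_rate / m = 58.000000
Periods per year m = 1; per-period yield y/m = 0.020000
Number of cashflows N = 10
Cashflows (t years, CF_t, discount factor 1/(1+y/m)^(m*t), PV):
  t = 1.0000: CF_t = 58.000000, DF = 0.980392, PV = 56.862745
  t = 2.0000: CF_t = 58.000000, DF = 0.961169, PV = 55.747789
  t = 3.0000: CF_t = 58.000000, DF = 0.942322, PV = 54.654695
  t = 4.0000: CF_t = 58.000000, DF = 0.923845, PV = 53.583035
  t = 5.0000: CF_t = 58.000000, DF = 0.905731, PV = 52.532387
  t = 6.0000: CF_t = 58.000000, DF = 0.887971, PV = 51.502340
  t = 7.0000: CF_t = 58.000000, DF = 0.870560, PV = 50.492490
  t = 8.0000: CF_t = 58.000000, DF = 0.853490, PV = 49.502442
  t = 9.0000: CF_t = 58.000000, DF = 0.836755, PV = 48.531805
  t = 10.0000: CF_t = 1058.000000, DF = 0.820348, PV = 867.928501
Price P = sum_t PV_t = 1341.338230


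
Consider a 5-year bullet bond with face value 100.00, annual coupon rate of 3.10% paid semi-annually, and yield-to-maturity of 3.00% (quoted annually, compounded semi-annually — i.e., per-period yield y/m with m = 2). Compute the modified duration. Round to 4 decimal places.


Coupon per period c = face * coupon_rate / m = 1.550000
Periods per year m = 2; per-period yield y/m = 0.015000
Number of cashflows N = 10
Cashflows (t years, CF_t, discount factor 1/(1+y/m)^(m*t), PV):
  t = 0.5000: CF_t = 1.550000, DF = 0.985222, PV = 1.527094
  t = 1.0000: CF_t = 1.550000, DF = 0.970662, PV = 1.504526
  t = 1.5000: CF_t = 1.550000, DF = 0.956317, PV = 1.482291
  t = 2.0000: CF_t = 1.550000, DF = 0.942184, PV = 1.460386
  t = 2.5000: CF_t = 1.550000, DF = 0.928260, PV = 1.438804
  t = 3.0000: CF_t = 1.550000, DF = 0.914542, PV = 1.417540
  t = 3.5000: CF_t = 1.550000, DF = 0.901027, PV = 1.396592
  t = 4.0000: CF_t = 1.550000, DF = 0.887711, PV = 1.375952
  t = 4.5000: CF_t = 1.550000, DF = 0.874592, PV = 1.355618
  t = 5.0000: CF_t = 101.550000, DF = 0.861667, PV = 87.502307
Price P = sum_t PV_t = 100.461109
First compute Macaulay numerator sum_t t * PV_t:
  t * PV_t at t = 0.5000: 0.763547
  t * PV_t at t = 1.0000: 1.504526
  t * PV_t at t = 1.5000: 2.223437
  t * PV_t at t = 2.0000: 2.920771
  t * PV_t at t = 2.5000: 3.597009
  t * PV_t at t = 3.0000: 4.252621
  t * PV_t at t = 3.5000: 4.888070
  t * PV_t at t = 4.0000: 5.503809
  t * PV_t at t = 4.5000: 6.100281
  t * PV_t at t = 5.0000: 437.511537
Macaulay duration D = 469.265608 / 100.461109 = 4.671117
Modified duration = D / (1 + y/m) = 4.671117 / (1 + 0.015000) = 4.602086

Answer: Modified duration = 4.6021


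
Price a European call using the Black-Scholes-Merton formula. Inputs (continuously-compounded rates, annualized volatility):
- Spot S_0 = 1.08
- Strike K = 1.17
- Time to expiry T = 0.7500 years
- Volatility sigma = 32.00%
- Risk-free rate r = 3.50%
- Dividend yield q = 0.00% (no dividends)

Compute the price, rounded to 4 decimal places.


Answer: Price = 0.0947

Derivation:
d1 = (ln(S/K) + (r - q + 0.5*sigma^2) * T) / (sigma * sqrt(T)) = -0.05554365
d2 = d1 - sigma * sqrt(T) = -0.33267178
exp(-rT) = 0.97409154; exp(-qT) = 1.00000000
C = S_0 * exp(-qT) * N(d1) - K * exp(-rT) * N(d2)
N(d1) = 0.47785268; N(d2) = 0.36969103
C = 1.0800 * 1.00000000 * 0.47785268 - 1.1700 * 0.97409154 * 0.36969103 = 0.0947


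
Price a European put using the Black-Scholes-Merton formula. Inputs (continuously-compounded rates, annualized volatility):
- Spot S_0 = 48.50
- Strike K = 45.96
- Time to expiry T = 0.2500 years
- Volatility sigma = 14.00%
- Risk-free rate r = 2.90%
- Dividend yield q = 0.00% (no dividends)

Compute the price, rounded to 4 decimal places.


Answer: Price = 0.3479

Derivation:
d1 = (ln(S/K) + (r - q + 0.5*sigma^2) * T) / (sigma * sqrt(T)) = 0.90703350
d2 = d1 - sigma * sqrt(T) = 0.83703350
exp(-rT) = 0.99277622; exp(-qT) = 1.00000000
P = K * exp(-rT) * N(-d2) - S_0 * exp(-qT) * N(-d1)
N(-d1) = 0.18219454; N(-d2) = 0.20128687
P = 45.9600 * 0.99277622 * 0.20128687 - 48.5000 * 1.00000000 * 0.18219454 = 0.3479


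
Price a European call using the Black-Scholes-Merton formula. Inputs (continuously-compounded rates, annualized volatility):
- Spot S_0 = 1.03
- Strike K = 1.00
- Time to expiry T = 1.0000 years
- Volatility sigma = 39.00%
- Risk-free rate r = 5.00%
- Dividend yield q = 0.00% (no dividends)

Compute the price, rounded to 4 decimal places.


d1 = (ln(S/K) + (r - q + 0.5*sigma^2) * T) / (sigma * sqrt(T)) = 0.39899693
d2 = d1 - sigma * sqrt(T) = 0.00899693
exp(-rT) = 0.95122942; exp(-qT) = 1.00000000
C = S_0 * exp(-qT) * N(d1) - K * exp(-rT) * N(d2)
N(d1) = 0.65505227; N(d2) = 0.50358921
C = 1.0300 * 1.00000000 * 0.65505227 - 1.0000 * 0.95122942 * 0.50358921 = 0.1957

Answer: Price = 0.1957


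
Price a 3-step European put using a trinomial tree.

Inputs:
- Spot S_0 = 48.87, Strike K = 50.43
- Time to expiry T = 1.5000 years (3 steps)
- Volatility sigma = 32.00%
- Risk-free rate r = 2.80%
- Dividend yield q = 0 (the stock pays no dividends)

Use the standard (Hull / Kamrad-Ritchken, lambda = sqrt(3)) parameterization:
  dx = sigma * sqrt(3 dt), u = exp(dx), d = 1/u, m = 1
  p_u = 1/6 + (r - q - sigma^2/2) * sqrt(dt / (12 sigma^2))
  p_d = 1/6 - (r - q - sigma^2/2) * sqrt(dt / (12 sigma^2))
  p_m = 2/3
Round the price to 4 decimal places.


Answer: Price = V(0,0) = 6.8746

Derivation:
dt = T/N = 0.500000; dx = sigma*sqrt(3*dt) = 0.391918
u = exp(dx) = 1.479817; d = 1/u = 0.675759
p_u = 0.151868, p_m = 0.666667, p_d = 0.181466
Discount per step: exp(-r*dt) = 0.986098
Stock lattice S(k, j) with j the centered position index:
  k=0: S(0,+0) = 48.8700
  k=1: S(1,-1) = 33.0244; S(1,+0) = 48.8700; S(1,+1) = 72.3187
  k=2: S(2,-2) = 22.3165; S(2,-1) = 33.0244; S(2,+0) = 48.8700; S(2,+1) = 72.3187; S(2,+2) = 107.0184
  k=3: S(3,-3) = 15.0806; S(3,-2) = 22.3165; S(3,-1) = 33.0244; S(3,+0) = 48.8700; S(3,+1) = 72.3187; S(3,+2) = 107.0184; S(3,+3) = 158.3676
Terminal payoffs V(N, j) = max(K - S_T, 0):
  V(3,-3) = 35.349408; V(3,-2) = 28.113485; V(3,-1) = 17.405644; V(3,+0) = 1.560000; V(3,+1) = 0.000000; V(3,+2) = 0.000000; V(3,+3) = 0.000000
Backward induction: V(k, j) = exp(-r*dt) * [p_u * V(k+1, j+1) + p_m * V(k+1, j) + p_d * V(k+1, j-1)]
  V(2,-2) = exp(-r*dt) * [p_u*17.405644 + p_m*28.113485 + p_d*35.349408] = 27.413888
  V(2,-1) = exp(-r*dt) * [p_u*1.560000 + p_m*17.405644 + p_d*28.113485] = 16.706769
  V(2,+0) = exp(-r*dt) * [p_u*0.000000 + p_m*1.560000 + p_d*17.405644] = 4.140157
  V(2,+1) = exp(-r*dt) * [p_u*0.000000 + p_m*0.000000 + p_d*1.560000] = 0.279151
  V(2,+2) = exp(-r*dt) * [p_u*0.000000 + p_m*0.000000 + p_d*0.000000] = 0.000000
  V(1,-1) = exp(-r*dt) * [p_u*4.140157 + p_m*16.706769 + p_d*27.413888] = 16.508536
  V(1,+0) = exp(-r*dt) * [p_u*0.279151 + p_m*4.140157 + p_d*16.706769] = 5.753094
  V(1,+1) = exp(-r*dt) * [p_u*0.000000 + p_m*0.279151 + p_d*4.140157] = 0.924365
  V(0,+0) = exp(-r*dt) * [p_u*0.924365 + p_m*5.753094 + p_d*16.508536] = 6.874588


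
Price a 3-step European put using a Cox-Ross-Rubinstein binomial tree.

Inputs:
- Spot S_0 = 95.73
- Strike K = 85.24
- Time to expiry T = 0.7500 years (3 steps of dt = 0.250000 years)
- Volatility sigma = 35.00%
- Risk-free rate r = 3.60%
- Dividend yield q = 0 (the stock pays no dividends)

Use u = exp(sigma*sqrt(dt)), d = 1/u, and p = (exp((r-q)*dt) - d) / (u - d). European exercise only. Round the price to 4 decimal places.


Answer: Price = V(0,0) = 5.7117

Derivation:
dt = T/N = 0.250000
u = exp(sigma*sqrt(dt)) = 1.191246; d = 1/u = 0.839457
p = (exp((r-q)*dt) - d) / (u - d) = 0.482060
Discount per step: exp(-r*dt) = 0.991040
Stock lattice S(k, i) with i counting down-moves:
  k=0: S(0,0) = 95.7300
  k=1: S(1,0) = 114.0380; S(1,1) = 80.3612
  k=2: S(2,0) = 135.8473; S(2,1) = 95.7300; S(2,2) = 67.4598
  k=3: S(3,0) = 161.8276; S(3,1) = 114.0380; S(3,2) = 80.3612; S(3,3) = 56.6296
Terminal payoffs V(N, i) = max(K - S_T, 0):
  V(3,0) = 0.000000; V(3,1) = 0.000000; V(3,2) = 4.878779; V(3,3) = 28.610405
Backward induction: V(k, i) = exp(-r*dt) * [p * V(k+1, i) + (1-p) * V(k+1, i+1)].
  V(2,0) = exp(-r*dt) * [p*0.000000 + (1-p)*0.000000] = 0.000000
  V(2,1) = exp(-r*dt) * [p*0.000000 + (1-p)*4.878779] = 2.504273
  V(2,2) = exp(-r*dt) * [p*4.878779 + (1-p)*28.610405] = 17.016491
  V(1,0) = exp(-r*dt) * [p*0.000000 + (1-p)*2.504273] = 1.285441
  V(1,1) = exp(-r*dt) * [p*2.504273 + (1-p)*17.016491] = 9.930945
  V(0,0) = exp(-r*dt) * [p*1.285441 + (1-p)*9.930945] = 5.711654


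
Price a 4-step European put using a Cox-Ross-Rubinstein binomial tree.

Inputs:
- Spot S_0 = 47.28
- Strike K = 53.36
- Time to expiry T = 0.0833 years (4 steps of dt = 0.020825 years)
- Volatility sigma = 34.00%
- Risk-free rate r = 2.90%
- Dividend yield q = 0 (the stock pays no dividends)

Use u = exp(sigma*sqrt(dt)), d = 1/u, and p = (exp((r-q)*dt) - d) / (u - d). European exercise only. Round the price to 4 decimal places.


dt = T/N = 0.020825
u = exp(sigma*sqrt(dt)) = 1.050289; d = 1/u = 0.952119
p = (exp((r-q)*dt) - d) / (u - d) = 0.493890
Discount per step: exp(-r*dt) = 0.999396
Stock lattice S(k, i) with i counting down-moves:
  k=0: S(0,0) = 47.2800
  k=1: S(1,0) = 49.6576; S(1,1) = 45.0162
  k=2: S(2,0) = 52.1549; S(2,1) = 47.2800; S(2,2) = 42.8608
  k=3: S(3,0) = 54.7776; S(3,1) = 49.6576; S(3,2) = 45.0162; S(3,3) = 40.8086
  k=4: S(4,0) = 57.5323; S(4,1) = 52.1549; S(4,2) = 47.2800; S(4,3) = 42.8608; S(4,4) = 38.8546
Terminal payoffs V(N, i) = max(K - S_T, 0):
  V(4,0) = 0.000000; V(4,1) = 1.205144; V(4,2) = 6.080000; V(4,3) = 10.499208; V(4,4) = 14.505358
Backward induction: V(k, i) = exp(-r*dt) * [p * V(k+1, i) + (1-p) * V(k+1, i+1)].
  V(3,0) = exp(-r*dt) * [p*0.000000 + (1-p)*1.205144] = 0.609567
  V(3,1) = exp(-r*dt) * [p*1.205144 + (1-p)*6.080000] = 3.670141
  V(3,2) = exp(-r*dt) * [p*6.080000 + (1-p)*10.499208] = 8.311585
  V(3,3) = exp(-r*dt) * [p*10.499208 + (1-p)*14.505358] = 12.519198
  V(2,0) = exp(-r*dt) * [p*0.609567 + (1-p)*3.670141] = 2.157251
  V(2,1) = exp(-r*dt) * [p*3.670141 + (1-p)*8.311585] = 6.015588
  V(2,2) = exp(-r*dt) * [p*8.311585 + (1-p)*12.519198] = 10.434796
  V(1,0) = exp(-r*dt) * [p*2.157251 + (1-p)*6.015588] = 4.107513
  V(1,1) = exp(-r*dt) * [p*6.015588 + (1-p)*10.434796] = 8.247212
  V(0,0) = exp(-r*dt) * [p*4.107513 + (1-p)*8.247212] = 6.198911

Answer: Price = V(0,0) = 6.1989


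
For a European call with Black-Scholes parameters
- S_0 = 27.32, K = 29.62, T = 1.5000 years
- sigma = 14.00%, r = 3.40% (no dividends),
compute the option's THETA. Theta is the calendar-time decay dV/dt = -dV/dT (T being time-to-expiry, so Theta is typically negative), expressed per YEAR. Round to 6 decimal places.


d1 = -0.0882444668; d2 = -0.2597087488
phi(d1) = 0.3973920015; exp(-qT) = 1.0000000000; exp(-rT) = 0.9502786705
Theta = -S*exp(-qT)*phi(d1)*sigma/(2*sqrt(T)) - r*K*exp(-rT)*N(d2) + q*S*exp(-qT)*N(d1)
N(d1) = 0.4648411879; N(d2) = 0.3975442218; sqrt(T) = 1.2247448714
Term 1 = -27.3200 * 1.0000000000 * 0.3973920015 * 0.1400 / (2 * 1.2247448714) = -0.6205149182
Term 2 = -0.0340 * 29.6200 * 0.9502786705 * 0.3975442218 = -0.3804524613
Term 3 = 0 (no dividend yield, q = 0)
Theta = -0.6205149182 + (-0.3804524613) + (0.0000000000) = -1.000967

Answer: Theta = -1.000967


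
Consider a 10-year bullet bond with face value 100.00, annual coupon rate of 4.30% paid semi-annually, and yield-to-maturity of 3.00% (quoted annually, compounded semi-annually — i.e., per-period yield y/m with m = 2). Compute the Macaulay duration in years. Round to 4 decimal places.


Answer: Macaulay duration = 8.3406 years

Derivation:
Coupon per period c = face * coupon_rate / m = 2.150000
Periods per year m = 2; per-period yield y/m = 0.015000
Number of cashflows N = 20
Cashflows (t years, CF_t, discount factor 1/(1+y/m)^(m*t), PV):
  t = 0.5000: CF_t = 2.150000, DF = 0.985222, PV = 2.118227
  t = 1.0000: CF_t = 2.150000, DF = 0.970662, PV = 2.086923
  t = 1.5000: CF_t = 2.150000, DF = 0.956317, PV = 2.056082
  t = 2.0000: CF_t = 2.150000, DF = 0.942184, PV = 2.025696
  t = 2.5000: CF_t = 2.150000, DF = 0.928260, PV = 1.995760
  t = 3.0000: CF_t = 2.150000, DF = 0.914542, PV = 1.966266
  t = 3.5000: CF_t = 2.150000, DF = 0.901027, PV = 1.937208
  t = 4.0000: CF_t = 2.150000, DF = 0.887711, PV = 1.908579
  t = 4.5000: CF_t = 2.150000, DF = 0.874592, PV = 1.880373
  t = 5.0000: CF_t = 2.150000, DF = 0.861667, PV = 1.852585
  t = 5.5000: CF_t = 2.150000, DF = 0.848933, PV = 1.825206
  t = 6.0000: CF_t = 2.150000, DF = 0.836387, PV = 1.798233
  t = 6.5000: CF_t = 2.150000, DF = 0.824027, PV = 1.771658
  t = 7.0000: CF_t = 2.150000, DF = 0.811849, PV = 1.745476
  t = 7.5000: CF_t = 2.150000, DF = 0.799852, PV = 1.719681
  t = 8.0000: CF_t = 2.150000, DF = 0.788031, PV = 1.694267
  t = 8.5000: CF_t = 2.150000, DF = 0.776385, PV = 1.669228
  t = 9.0000: CF_t = 2.150000, DF = 0.764912, PV = 1.644560
  t = 9.5000: CF_t = 2.150000, DF = 0.753607, PV = 1.620256
  t = 10.0000: CF_t = 102.150000, DF = 0.742470, PV = 75.843353
Price P = sum_t PV_t = 111.159615
Macaulay numerator sum_t t * PV_t:
  t * PV_t at t = 0.5000: 1.059113
  t * PV_t at t = 1.0000: 2.086923
  t * PV_t at t = 1.5000: 3.084122
  t * PV_t at t = 2.0000: 4.051392
  t * PV_t at t = 2.5000: 4.989399
  t * PV_t at t = 3.0000: 5.898797
  t * PV_t at t = 3.5000: 6.780227
  t * PV_t at t = 4.0000: 7.634316
  t * PV_t at t = 4.5000: 8.461680
  t * PV_t at t = 5.0000: 9.262923
  t * PV_t at t = 5.5000: 10.038635
  t * PV_t at t = 6.0000: 10.789398
  t * PV_t at t = 6.5000: 11.515778
  t * PV_t at t = 7.0000: 12.218332
  t * PV_t at t = 7.5000: 12.897606
  t * PV_t at t = 8.0000: 13.554134
  t * PV_t at t = 8.5000: 14.188441
  t * PV_t at t = 9.0000: 14.801039
  t * PV_t at t = 9.5000: 15.392433
  t * PV_t at t = 10.0000: 758.433532
Macaulay duration D = (sum_t t * PV_t) / P = 927.138218 / 111.159615 = 8.340603
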